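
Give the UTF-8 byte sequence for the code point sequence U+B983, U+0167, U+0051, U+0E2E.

EB A6 83 C5 A7 51 E0 B8 AE

U+B983: 3-byte form → EB A6 83.
U+0167: 2-byte form → C5 A7.
U+0051: 1-byte form → 51.
U+0E2E: 3-byte form → E0 B8 AE.
Concatenated (9 bytes): EB A6 83 C5 A7 51 E0 B8 AE.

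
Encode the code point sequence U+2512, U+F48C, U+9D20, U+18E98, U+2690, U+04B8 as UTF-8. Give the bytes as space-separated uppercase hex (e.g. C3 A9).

U+2512: 3-byte form → E2 94 92.
U+F48C: 3-byte form → EF 92 8C.
U+9D20: 3-byte form → E9 B4 A0.
U+18E98: 4-byte form → F0 98 BA 98.
U+2690: 3-byte form → E2 9A 90.
U+04B8: 2-byte form → D2 B8.
Concatenated (18 bytes): E2 94 92 EF 92 8C E9 B4 A0 F0 98 BA 98 E2 9A 90 D2 B8.

E2 94 92 EF 92 8C E9 B4 A0 F0 98 BA 98 E2 9A 90 D2 B8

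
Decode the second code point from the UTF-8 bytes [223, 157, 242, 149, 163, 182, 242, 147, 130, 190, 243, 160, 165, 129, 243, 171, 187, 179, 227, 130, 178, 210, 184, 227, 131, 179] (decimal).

Offset 0: leading byte 0xDF = 11011111 → 2-byte char #1 = DF 9D.
Offset 2: leading byte 0xF2 = 11110010 → 4-byte char #2 = F2 95 A3 B6.
Leading byte 0xF2 = 11110010 matches 11110xxx → 4-byte sequence.
Byte 1: 0xF2 = 11110010, payload 010 (3 bits).
Byte 2: 0x95 = 10010101 (10xxxxxx ✓), payload 010101.
Byte 3: 0xA3 = 10100011 (10xxxxxx ✓), payload 100011.
Byte 4: 0xB6 = 10110110 (10xxxxxx ✓), payload 110110.
Concatenate: 010010101100011110110 = 0x958F6 (21 bits → U+958F6).

U+958F6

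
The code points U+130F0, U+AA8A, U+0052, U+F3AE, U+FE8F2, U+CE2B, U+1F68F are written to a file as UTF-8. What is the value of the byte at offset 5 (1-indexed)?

0xEA

1-indexed offset 5 is 0-indexed offset 4.
U+130F0 → 4-byte form F0 93 83 B0 at offsets 0–3.
U+AA8A → 3-byte form EA AA 8A at offsets 4–6.
Offset 4 falls in char 2's range; it's byte 1 of EA AA 8A = 0xEA.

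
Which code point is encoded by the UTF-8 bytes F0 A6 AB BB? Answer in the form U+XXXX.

Leading byte 0xF0 = 11110000 matches 11110xxx → 4-byte sequence.
Byte 1: 0xF0 = 11110000, payload 000 (3 bits).
Byte 2: 0xA6 = 10100110 (10xxxxxx ✓), payload 100110.
Byte 3: 0xAB = 10101011 (10xxxxxx ✓), payload 101011.
Byte 4: 0xBB = 10111011 (10xxxxxx ✓), payload 111011.
Concatenate: 000100110101011111011 = 0x26AFB (21 bits → U+26AFB).

U+26AFB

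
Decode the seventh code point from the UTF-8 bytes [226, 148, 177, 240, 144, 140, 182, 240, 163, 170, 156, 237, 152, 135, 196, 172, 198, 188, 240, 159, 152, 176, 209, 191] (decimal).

Offset 0: leading byte 0xE2 = 11100010 → 3-byte char #1 = E2 94 B1.
Offset 3: leading byte 0xF0 = 11110000 → 4-byte char #2 = F0 90 8C B6.
Offset 7: leading byte 0xF0 = 11110000 → 4-byte char #3 = F0 A3 AA 9C.
Offset 11: leading byte 0xED = 11101101 → 3-byte char #4 = ED 98 87.
Offset 14: leading byte 0xC4 = 11000100 → 2-byte char #5 = C4 AC.
Offset 16: leading byte 0xC6 = 11000110 → 2-byte char #6 = C6 BC.
Offset 18: leading byte 0xF0 = 11110000 → 4-byte char #7 = F0 9F 98 B0.
Leading byte 0xF0 = 11110000 matches 11110xxx → 4-byte sequence.
Byte 1: 0xF0 = 11110000, payload 000 (3 bits).
Byte 2: 0x9F = 10011111 (10xxxxxx ✓), payload 011111.
Byte 3: 0x98 = 10011000 (10xxxxxx ✓), payload 011000.
Byte 4: 0xB0 = 10110000 (10xxxxxx ✓), payload 110000.
Concatenate: 000011111011000110000 = 0x1F630 (21 bits → U+1F630).

U+1F630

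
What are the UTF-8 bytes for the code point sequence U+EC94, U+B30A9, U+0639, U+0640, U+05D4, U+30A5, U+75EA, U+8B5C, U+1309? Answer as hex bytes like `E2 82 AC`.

EE B2 94 F2 B3 82 A9 D8 B9 D9 80 D7 94 E3 82 A5 E7 97 AA E8 AD 9C E1 8C 89

U+EC94: 3-byte form → EE B2 94.
U+B30A9: 4-byte form → F2 B3 82 A9.
U+0639: 2-byte form → D8 B9.
U+0640: 2-byte form → D9 80.
U+05D4: 2-byte form → D7 94.
U+30A5: 3-byte form → E3 82 A5.
U+75EA: 3-byte form → E7 97 AA.
U+8B5C: 3-byte form → E8 AD 9C.
U+1309: 3-byte form → E1 8C 89.
Concatenated (25 bytes): EE B2 94 F2 B3 82 A9 D8 B9 D9 80 D7 94 E3 82 A5 E7 97 AA E8 AD 9C E1 8C 89.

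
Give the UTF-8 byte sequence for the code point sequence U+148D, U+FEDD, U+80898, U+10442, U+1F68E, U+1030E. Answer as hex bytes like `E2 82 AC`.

E1 92 8D EF BB 9D F2 80 A2 98 F0 90 91 82 F0 9F 9A 8E F0 90 8C 8E

U+148D: 3-byte form → E1 92 8D.
U+FEDD: 3-byte form → EF BB 9D.
U+80898: 4-byte form → F2 80 A2 98.
U+10442: 4-byte form → F0 90 91 82.
U+1F68E: 4-byte form → F0 9F 9A 8E.
U+1030E: 4-byte form → F0 90 8C 8E.
Concatenated (22 bytes): E1 92 8D EF BB 9D F2 80 A2 98 F0 90 91 82 F0 9F 9A 8E F0 90 8C 8E.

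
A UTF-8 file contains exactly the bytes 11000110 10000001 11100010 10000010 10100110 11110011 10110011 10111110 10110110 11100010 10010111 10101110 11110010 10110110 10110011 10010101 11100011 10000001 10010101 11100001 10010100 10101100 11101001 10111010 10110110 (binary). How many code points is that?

Byte at offset 0: 0xC6 = 11000110 → 2-byte char (#1). Advance 2.
Byte at offset 2: 0xE2 = 11100010 → 3-byte char (#2). Advance 3.
Byte at offset 5: 0xF3 = 11110011 → 4-byte char (#3). Advance 4.
Byte at offset 9: 0xE2 = 11100010 → 3-byte char (#4). Advance 3.
Byte at offset 12: 0xF2 = 11110010 → 4-byte char (#5). Advance 4.
Byte at offset 16: 0xE3 = 11100011 → 3-byte char (#6). Advance 3.
Byte at offset 19: 0xE1 = 11100001 → 3-byte char (#7). Advance 3.
Byte at offset 22: 0xE9 = 11101001 → 3-byte char (#8). Advance 3.
Reached end at offset 25 after 8 code points.

8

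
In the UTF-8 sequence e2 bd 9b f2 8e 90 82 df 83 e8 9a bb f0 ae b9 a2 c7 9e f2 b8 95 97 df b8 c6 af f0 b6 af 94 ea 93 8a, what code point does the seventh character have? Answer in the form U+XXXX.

U+B8557

Offset 0: leading byte 0xE2 = 11100010 → 3-byte char #1 = E2 BD 9B.
Offset 3: leading byte 0xF2 = 11110010 → 4-byte char #2 = F2 8E 90 82.
Offset 7: leading byte 0xDF = 11011111 → 2-byte char #3 = DF 83.
Offset 9: leading byte 0xE8 = 11101000 → 3-byte char #4 = E8 9A BB.
Offset 12: leading byte 0xF0 = 11110000 → 4-byte char #5 = F0 AE B9 A2.
Offset 16: leading byte 0xC7 = 11000111 → 2-byte char #6 = C7 9E.
Offset 18: leading byte 0xF2 = 11110010 → 4-byte char #7 = F2 B8 95 97.
Leading byte 0xF2 = 11110010 matches 11110xxx → 4-byte sequence.
Byte 1: 0xF2 = 11110010, payload 010 (3 bits).
Byte 2: 0xB8 = 10111000 (10xxxxxx ✓), payload 111000.
Byte 3: 0x95 = 10010101 (10xxxxxx ✓), payload 010101.
Byte 4: 0x97 = 10010111 (10xxxxxx ✓), payload 010111.
Concatenate: 010111000010101010111 = 0xB8557 (21 bits → U+B8557).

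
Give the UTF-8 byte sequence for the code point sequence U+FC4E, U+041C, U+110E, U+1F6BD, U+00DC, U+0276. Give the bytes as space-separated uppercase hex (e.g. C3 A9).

U+FC4E: 3-byte form → EF B1 8E.
U+041C: 2-byte form → D0 9C.
U+110E: 3-byte form → E1 84 8E.
U+1F6BD: 4-byte form → F0 9F 9A BD.
U+00DC: 2-byte form → C3 9C.
U+0276: 2-byte form → C9 B6.
Concatenated (16 bytes): EF B1 8E D0 9C E1 84 8E F0 9F 9A BD C3 9C C9 B6.

EF B1 8E D0 9C E1 84 8E F0 9F 9A BD C3 9C C9 B6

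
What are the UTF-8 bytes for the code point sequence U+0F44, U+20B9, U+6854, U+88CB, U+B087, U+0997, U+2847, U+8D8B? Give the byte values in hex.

E0 BD 84 E2 82 B9 E6 A1 94 E8 A3 8B EB 82 87 E0 A6 97 E2 A1 87 E8 B6 8B

U+0F44: 3-byte form → E0 BD 84.
U+20B9: 3-byte form → E2 82 B9.
U+6854: 3-byte form → E6 A1 94.
U+88CB: 3-byte form → E8 A3 8B.
U+B087: 3-byte form → EB 82 87.
U+0997: 3-byte form → E0 A6 97.
U+2847: 3-byte form → E2 A1 87.
U+8D8B: 3-byte form → E8 B6 8B.
Concatenated (24 bytes): E0 BD 84 E2 82 B9 E6 A1 94 E8 A3 8B EB 82 87 E0 A6 97 E2 A1 87 E8 B6 8B.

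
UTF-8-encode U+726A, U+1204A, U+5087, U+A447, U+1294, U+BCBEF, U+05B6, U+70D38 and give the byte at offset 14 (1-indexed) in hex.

1-indexed offset 14 is 0-indexed offset 13.
U+726A → 3-byte form E7 89 AA at offsets 0–2.
U+1204A → 4-byte form F0 92 81 8A at offsets 3–6.
U+5087 → 3-byte form E5 82 87 at offsets 7–9.
U+A447 → 3-byte form EA 91 87 at offsets 10–12.
U+1294 → 3-byte form E1 8A 94 at offsets 13–15.
Offset 13 falls in char 5's range; it's byte 1 of E1 8A 94 = 0xE1.

0xE1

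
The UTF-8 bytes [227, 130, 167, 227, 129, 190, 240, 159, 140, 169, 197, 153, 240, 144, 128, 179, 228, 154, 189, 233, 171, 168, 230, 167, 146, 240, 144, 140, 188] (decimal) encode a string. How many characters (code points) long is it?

9

Byte at offset 0: 0xE3 = 11100011 → 3-byte char (#1). Advance 3.
Byte at offset 3: 0xE3 = 11100011 → 3-byte char (#2). Advance 3.
Byte at offset 6: 0xF0 = 11110000 → 4-byte char (#3). Advance 4.
Byte at offset 10: 0xC5 = 11000101 → 2-byte char (#4). Advance 2.
Byte at offset 12: 0xF0 = 11110000 → 4-byte char (#5). Advance 4.
Byte at offset 16: 0xE4 = 11100100 → 3-byte char (#6). Advance 3.
Byte at offset 19: 0xE9 = 11101001 → 3-byte char (#7). Advance 3.
Byte at offset 22: 0xE6 = 11100110 → 3-byte char (#8). Advance 3.
Byte at offset 25: 0xF0 = 11110000 → 4-byte char (#9). Advance 4.
Reached end at offset 29 after 9 code points.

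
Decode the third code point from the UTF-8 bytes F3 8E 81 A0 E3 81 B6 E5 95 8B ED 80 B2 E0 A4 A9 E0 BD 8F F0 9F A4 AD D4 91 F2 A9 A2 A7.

U+554B

Offset 0: leading byte 0xF3 = 11110011 → 4-byte char #1 = F3 8E 81 A0.
Offset 4: leading byte 0xE3 = 11100011 → 3-byte char #2 = E3 81 B6.
Offset 7: leading byte 0xE5 = 11100101 → 3-byte char #3 = E5 95 8B.
Leading byte 0xE5 = 11100101 matches 1110xxxx → 3-byte sequence.
Byte 1: 0xE5 = 11100101, payload 0101 (4 bits).
Byte 2: 0x95 = 10010101 (10xxxxxx ✓), payload 010101.
Byte 3: 0x8B = 10001011 (10xxxxxx ✓), payload 001011.
Concatenate: 0101010101001011 = 0x554B (16 bits → U+554B).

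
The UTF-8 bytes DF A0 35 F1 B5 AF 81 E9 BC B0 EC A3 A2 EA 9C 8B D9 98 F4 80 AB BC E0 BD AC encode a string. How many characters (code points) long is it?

Byte at offset 0: 0xDF = 11011111 → 2-byte char (#1). Advance 2.
Byte at offset 2: 0x35 = 00110101 → 1-byte char (#2). Advance 1.
Byte at offset 3: 0xF1 = 11110001 → 4-byte char (#3). Advance 4.
Byte at offset 7: 0xE9 = 11101001 → 3-byte char (#4). Advance 3.
Byte at offset 10: 0xEC = 11101100 → 3-byte char (#5). Advance 3.
Byte at offset 13: 0xEA = 11101010 → 3-byte char (#6). Advance 3.
Byte at offset 16: 0xD9 = 11011001 → 2-byte char (#7). Advance 2.
Byte at offset 18: 0xF4 = 11110100 → 4-byte char (#8). Advance 4.
Byte at offset 22: 0xE0 = 11100000 → 3-byte char (#9). Advance 3.
Reached end at offset 25 after 9 code points.

9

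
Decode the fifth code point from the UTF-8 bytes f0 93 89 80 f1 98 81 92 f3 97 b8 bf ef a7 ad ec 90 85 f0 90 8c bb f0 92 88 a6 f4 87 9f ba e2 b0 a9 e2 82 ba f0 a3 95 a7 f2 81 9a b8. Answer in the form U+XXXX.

U+C405

Offset 0: leading byte 0xF0 = 11110000 → 4-byte char #1 = F0 93 89 80.
Offset 4: leading byte 0xF1 = 11110001 → 4-byte char #2 = F1 98 81 92.
Offset 8: leading byte 0xF3 = 11110011 → 4-byte char #3 = F3 97 B8 BF.
Offset 12: leading byte 0xEF = 11101111 → 3-byte char #4 = EF A7 AD.
Offset 15: leading byte 0xEC = 11101100 → 3-byte char #5 = EC 90 85.
Leading byte 0xEC = 11101100 matches 1110xxxx → 3-byte sequence.
Byte 1: 0xEC = 11101100, payload 1100 (4 bits).
Byte 2: 0x90 = 10010000 (10xxxxxx ✓), payload 010000.
Byte 3: 0x85 = 10000101 (10xxxxxx ✓), payload 000101.
Concatenate: 1100010000000101 = 0xC405 (16 bits → U+C405).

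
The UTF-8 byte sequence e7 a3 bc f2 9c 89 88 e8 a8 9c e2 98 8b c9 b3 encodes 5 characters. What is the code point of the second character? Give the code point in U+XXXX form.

Offset 0: leading byte 0xE7 = 11100111 → 3-byte char #1 = E7 A3 BC.
Offset 3: leading byte 0xF2 = 11110010 → 4-byte char #2 = F2 9C 89 88.
Leading byte 0xF2 = 11110010 matches 11110xxx → 4-byte sequence.
Byte 1: 0xF2 = 11110010, payload 010 (3 bits).
Byte 2: 0x9C = 10011100 (10xxxxxx ✓), payload 011100.
Byte 3: 0x89 = 10001001 (10xxxxxx ✓), payload 001001.
Byte 4: 0x88 = 10001000 (10xxxxxx ✓), payload 001000.
Concatenate: 010011100001001001000 = 0x9C248 (21 bits → U+9C248).

U+9C248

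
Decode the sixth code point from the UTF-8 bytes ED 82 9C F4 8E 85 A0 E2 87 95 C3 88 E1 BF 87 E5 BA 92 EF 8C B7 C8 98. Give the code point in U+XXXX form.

U+5E92

Offset 0: leading byte 0xED = 11101101 → 3-byte char #1 = ED 82 9C.
Offset 3: leading byte 0xF4 = 11110100 → 4-byte char #2 = F4 8E 85 A0.
Offset 7: leading byte 0xE2 = 11100010 → 3-byte char #3 = E2 87 95.
Offset 10: leading byte 0xC3 = 11000011 → 2-byte char #4 = C3 88.
Offset 12: leading byte 0xE1 = 11100001 → 3-byte char #5 = E1 BF 87.
Offset 15: leading byte 0xE5 = 11100101 → 3-byte char #6 = E5 BA 92.
Leading byte 0xE5 = 11100101 matches 1110xxxx → 3-byte sequence.
Byte 1: 0xE5 = 11100101, payload 0101 (4 bits).
Byte 2: 0xBA = 10111010 (10xxxxxx ✓), payload 111010.
Byte 3: 0x92 = 10010010 (10xxxxxx ✓), payload 010010.
Concatenate: 0101111010010010 = 0x5E92 (16 bits → U+5E92).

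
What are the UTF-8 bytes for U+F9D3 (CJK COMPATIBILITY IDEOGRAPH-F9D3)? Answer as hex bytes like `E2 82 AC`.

EF A7 93

U+F9D3 = 0xF9D3 = 63955 decimal. In range U+0800–U+FFFF → 3-byte form: 1110xxxx 10xxxxxx 10xxxxxx.
Binary (16 bits): 1111100111010011.
Split 4+6+6: 1111 | 100111 | 010011.
Byte 1: 11101111 = 0xEF.
Byte 2: 10100111 = 0xA7.
Byte 3: 10010011 = 0x93.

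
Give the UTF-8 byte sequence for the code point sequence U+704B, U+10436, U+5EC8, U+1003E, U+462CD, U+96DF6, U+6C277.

E7 81 8B F0 90 90 B6 E5 BB 88 F0 90 80 BE F1 86 8B 8D F2 96 B7 B6 F1 AC 89 B7

U+704B: 3-byte form → E7 81 8B.
U+10436: 4-byte form → F0 90 90 B6.
U+5EC8: 3-byte form → E5 BB 88.
U+1003E: 4-byte form → F0 90 80 BE.
U+462CD: 4-byte form → F1 86 8B 8D.
U+96DF6: 4-byte form → F2 96 B7 B6.
U+6C277: 4-byte form → F1 AC 89 B7.
Concatenated (26 bytes): E7 81 8B F0 90 90 B6 E5 BB 88 F0 90 80 BE F1 86 8B 8D F2 96 B7 B6 F1 AC 89 B7.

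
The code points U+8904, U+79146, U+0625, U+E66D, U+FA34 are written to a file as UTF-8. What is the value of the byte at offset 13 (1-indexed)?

0xEF

1-indexed offset 13 is 0-indexed offset 12.
U+8904 → 3-byte form E8 A4 84 at offsets 0–2.
U+79146 → 4-byte form F1 B9 85 86 at offsets 3–6.
U+0625 → 2-byte form D8 A5 at offsets 7–8.
U+E66D → 3-byte form EE 99 AD at offsets 9–11.
U+FA34 → 3-byte form EF A8 B4 at offsets 12–14.
Offset 12 falls in char 5's range; it's byte 1 of EF A8 B4 = 0xEF.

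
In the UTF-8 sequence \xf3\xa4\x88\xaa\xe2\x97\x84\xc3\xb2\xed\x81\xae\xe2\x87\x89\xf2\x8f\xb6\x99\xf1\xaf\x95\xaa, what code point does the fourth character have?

Offset 0: leading byte 0xF3 = 11110011 → 4-byte char #1 = F3 A4 88 AA.
Offset 4: leading byte 0xE2 = 11100010 → 3-byte char #2 = E2 97 84.
Offset 7: leading byte 0xC3 = 11000011 → 2-byte char #3 = C3 B2.
Offset 9: leading byte 0xED = 11101101 → 3-byte char #4 = ED 81 AE.
Leading byte 0xED = 11101101 matches 1110xxxx → 3-byte sequence.
Byte 1: 0xED = 11101101, payload 1101 (4 bits).
Byte 2: 0x81 = 10000001 (10xxxxxx ✓), payload 000001.
Byte 3: 0xAE = 10101110 (10xxxxxx ✓), payload 101110.
Concatenate: 1101000001101110 = 0xD06E (16 bits → U+D06E).

U+D06E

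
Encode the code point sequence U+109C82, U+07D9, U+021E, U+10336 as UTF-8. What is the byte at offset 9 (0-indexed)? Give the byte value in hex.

U+109C82 → 4-byte form F4 89 B2 82 at offsets 0–3.
U+07D9 → 2-byte form DF 99 at offsets 4–5.
U+021E → 2-byte form C8 9E at offsets 6–7.
U+10336 → 4-byte form F0 90 8C B6 at offsets 8–11.
Offset 9 falls in char 4's range; it's byte 2 of F0 90 8C B6 = 0x90.

0x90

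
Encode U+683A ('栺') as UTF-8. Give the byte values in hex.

E6 A0 BA

U+683A = 0x683A = 26682 decimal. In range U+0800–U+FFFF → 3-byte form: 1110xxxx 10xxxxxx 10xxxxxx.
Binary (16 bits): 0110100000111010.
Split 4+6+6: 0110 | 100000 | 111010.
Byte 1: 11100110 = 0xE6.
Byte 2: 10100000 = 0xA0.
Byte 3: 10111010 = 0xBA.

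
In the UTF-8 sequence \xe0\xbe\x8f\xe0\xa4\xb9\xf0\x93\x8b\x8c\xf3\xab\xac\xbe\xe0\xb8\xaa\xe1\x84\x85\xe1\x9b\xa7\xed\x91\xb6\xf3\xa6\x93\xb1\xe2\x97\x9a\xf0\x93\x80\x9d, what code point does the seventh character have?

Offset 0: leading byte 0xE0 = 11100000 → 3-byte char #1 = E0 BE 8F.
Offset 3: leading byte 0xE0 = 11100000 → 3-byte char #2 = E0 A4 B9.
Offset 6: leading byte 0xF0 = 11110000 → 4-byte char #3 = F0 93 8B 8C.
Offset 10: leading byte 0xF3 = 11110011 → 4-byte char #4 = F3 AB AC BE.
Offset 14: leading byte 0xE0 = 11100000 → 3-byte char #5 = E0 B8 AA.
Offset 17: leading byte 0xE1 = 11100001 → 3-byte char #6 = E1 84 85.
Offset 20: leading byte 0xE1 = 11100001 → 3-byte char #7 = E1 9B A7.
Leading byte 0xE1 = 11100001 matches 1110xxxx → 3-byte sequence.
Byte 1: 0xE1 = 11100001, payload 0001 (4 bits).
Byte 2: 0x9B = 10011011 (10xxxxxx ✓), payload 011011.
Byte 3: 0xA7 = 10100111 (10xxxxxx ✓), payload 100111.
Concatenate: 0001011011100111 = 0x16E7 (16 bits → U+16E7).

U+16E7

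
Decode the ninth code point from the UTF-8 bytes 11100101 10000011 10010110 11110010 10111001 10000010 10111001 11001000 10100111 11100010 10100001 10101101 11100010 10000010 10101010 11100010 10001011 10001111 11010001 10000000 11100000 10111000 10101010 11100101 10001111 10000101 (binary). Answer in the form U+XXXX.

Offset 0: leading byte 0xE5 = 11100101 → 3-byte char #1 = E5 83 96.
Offset 3: leading byte 0xF2 = 11110010 → 4-byte char #2 = F2 B9 82 B9.
Offset 7: leading byte 0xC8 = 11001000 → 2-byte char #3 = C8 A7.
Offset 9: leading byte 0xE2 = 11100010 → 3-byte char #4 = E2 A1 AD.
Offset 12: leading byte 0xE2 = 11100010 → 3-byte char #5 = E2 82 AA.
Offset 15: leading byte 0xE2 = 11100010 → 3-byte char #6 = E2 8B 8F.
Offset 18: leading byte 0xD1 = 11010001 → 2-byte char #7 = D1 80.
Offset 20: leading byte 0xE0 = 11100000 → 3-byte char #8 = E0 B8 AA.
Offset 23: leading byte 0xE5 = 11100101 → 3-byte char #9 = E5 8F 85.
Leading byte 0xE5 = 11100101 matches 1110xxxx → 3-byte sequence.
Byte 1: 0xE5 = 11100101, payload 0101 (4 bits).
Byte 2: 0x8F = 10001111 (10xxxxxx ✓), payload 001111.
Byte 3: 0x85 = 10000101 (10xxxxxx ✓), payload 000101.
Concatenate: 0101001111000101 = 0x53C5 (16 bits → U+53C5).

U+53C5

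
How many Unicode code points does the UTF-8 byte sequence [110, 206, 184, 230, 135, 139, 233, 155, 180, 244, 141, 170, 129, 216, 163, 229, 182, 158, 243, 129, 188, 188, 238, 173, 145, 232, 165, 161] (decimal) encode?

10

Byte at offset 0: 0x6E = 01101110 → 1-byte char (#1). Advance 1.
Byte at offset 1: 0xCE = 11001110 → 2-byte char (#2). Advance 2.
Byte at offset 3: 0xE6 = 11100110 → 3-byte char (#3). Advance 3.
Byte at offset 6: 0xE9 = 11101001 → 3-byte char (#4). Advance 3.
Byte at offset 9: 0xF4 = 11110100 → 4-byte char (#5). Advance 4.
Byte at offset 13: 0xD8 = 11011000 → 2-byte char (#6). Advance 2.
Byte at offset 15: 0xE5 = 11100101 → 3-byte char (#7). Advance 3.
Byte at offset 18: 0xF3 = 11110011 → 4-byte char (#8). Advance 4.
Byte at offset 22: 0xEE = 11101110 → 3-byte char (#9). Advance 3.
Byte at offset 25: 0xE8 = 11101000 → 3-byte char (#10). Advance 3.
Reached end at offset 28 after 10 code points.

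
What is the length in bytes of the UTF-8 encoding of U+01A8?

2

U+01A8 = 0x1A8. UTF-8 uses 1 byte below 0x80, 2 below 0x800, 3 below 0x10000, 4 up to 0x10FFFF. 0x1A8 is in U+0080–U+07FF → 2 bytes.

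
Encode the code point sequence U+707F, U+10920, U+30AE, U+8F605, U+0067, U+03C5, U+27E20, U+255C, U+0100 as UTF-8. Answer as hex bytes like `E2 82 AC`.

E7 81 BF F0 90 A4 A0 E3 82 AE F2 8F 98 85 67 CF 85 F0 A7 B8 A0 E2 95 9C C4 80

U+707F: 3-byte form → E7 81 BF.
U+10920: 4-byte form → F0 90 A4 A0.
U+30AE: 3-byte form → E3 82 AE.
U+8F605: 4-byte form → F2 8F 98 85.
U+0067: 1-byte form → 67.
U+03C5: 2-byte form → CF 85.
U+27E20: 4-byte form → F0 A7 B8 A0.
U+255C: 3-byte form → E2 95 9C.
U+0100: 2-byte form → C4 80.
Concatenated (26 bytes): E7 81 BF F0 90 A4 A0 E3 82 AE F2 8F 98 85 67 CF 85 F0 A7 B8 A0 E2 95 9C C4 80.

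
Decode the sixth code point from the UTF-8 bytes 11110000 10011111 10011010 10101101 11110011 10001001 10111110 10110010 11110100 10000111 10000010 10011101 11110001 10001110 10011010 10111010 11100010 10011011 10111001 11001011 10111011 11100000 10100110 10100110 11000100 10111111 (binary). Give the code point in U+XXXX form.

Offset 0: leading byte 0xF0 = 11110000 → 4-byte char #1 = F0 9F 9A AD.
Offset 4: leading byte 0xF3 = 11110011 → 4-byte char #2 = F3 89 BE B2.
Offset 8: leading byte 0xF4 = 11110100 → 4-byte char #3 = F4 87 82 9D.
Offset 12: leading byte 0xF1 = 11110001 → 4-byte char #4 = F1 8E 9A BA.
Offset 16: leading byte 0xE2 = 11100010 → 3-byte char #5 = E2 9B B9.
Offset 19: leading byte 0xCB = 11001011 → 2-byte char #6 = CB BB.
Leading byte 0xCB = 11001011 matches 110xxxxx → 2-byte sequence.
Byte 1: 0xCB = 11001011, payload 01011 (5 bits).
Byte 2: 0xBB = 10111011 (10xxxxxx ✓), payload 111011.
Concatenate: 01011111011 = 0x2FB (11 bits → U+02FB).

U+02FB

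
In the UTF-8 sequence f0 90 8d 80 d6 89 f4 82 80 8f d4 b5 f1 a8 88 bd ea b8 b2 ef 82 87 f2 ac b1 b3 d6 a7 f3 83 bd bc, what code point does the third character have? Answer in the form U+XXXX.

U+10200F

Offset 0: leading byte 0xF0 = 11110000 → 4-byte char #1 = F0 90 8D 80.
Offset 4: leading byte 0xD6 = 11010110 → 2-byte char #2 = D6 89.
Offset 6: leading byte 0xF4 = 11110100 → 4-byte char #3 = F4 82 80 8F.
Leading byte 0xF4 = 11110100 matches 11110xxx → 4-byte sequence.
Byte 1: 0xF4 = 11110100, payload 100 (3 bits).
Byte 2: 0x82 = 10000010 (10xxxxxx ✓), payload 000010.
Byte 3: 0x80 = 10000000 (10xxxxxx ✓), payload 000000.
Byte 4: 0x8F = 10001111 (10xxxxxx ✓), payload 001111.
Concatenate: 100000010000000001111 = 0x10200F (21 bits → U+10200F).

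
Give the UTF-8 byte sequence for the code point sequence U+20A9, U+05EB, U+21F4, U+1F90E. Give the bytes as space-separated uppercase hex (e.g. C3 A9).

U+20A9: 3-byte form → E2 82 A9.
U+05EB: 2-byte form → D7 AB.
U+21F4: 3-byte form → E2 87 B4.
U+1F90E: 4-byte form → F0 9F A4 8E.
Concatenated (12 bytes): E2 82 A9 D7 AB E2 87 B4 F0 9F A4 8E.

E2 82 A9 D7 AB E2 87 B4 F0 9F A4 8E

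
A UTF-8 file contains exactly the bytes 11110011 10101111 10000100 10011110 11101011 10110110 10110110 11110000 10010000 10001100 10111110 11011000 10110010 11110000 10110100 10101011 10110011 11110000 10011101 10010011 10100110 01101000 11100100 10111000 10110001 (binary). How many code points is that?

Byte at offset 0: 0xF3 = 11110011 → 4-byte char (#1). Advance 4.
Byte at offset 4: 0xEB = 11101011 → 3-byte char (#2). Advance 3.
Byte at offset 7: 0xF0 = 11110000 → 4-byte char (#3). Advance 4.
Byte at offset 11: 0xD8 = 11011000 → 2-byte char (#4). Advance 2.
Byte at offset 13: 0xF0 = 11110000 → 4-byte char (#5). Advance 4.
Byte at offset 17: 0xF0 = 11110000 → 4-byte char (#6). Advance 4.
Byte at offset 21: 0x68 = 01101000 → 1-byte char (#7). Advance 1.
Byte at offset 22: 0xE4 = 11100100 → 3-byte char (#8). Advance 3.
Reached end at offset 25 after 8 code points.

8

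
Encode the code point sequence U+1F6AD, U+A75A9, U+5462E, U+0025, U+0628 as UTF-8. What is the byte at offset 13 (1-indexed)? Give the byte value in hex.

1-indexed offset 13 is 0-indexed offset 12.
U+1F6AD → 4-byte form F0 9F 9A AD at offsets 0–3.
U+A75A9 → 4-byte form F2 A7 96 A9 at offsets 4–7.
U+5462E → 4-byte form F1 94 98 AE at offsets 8–11.
U+0025 → 1-byte form 25 at offsets 12–12.
Offset 12 falls in char 4's range; it's byte 1 of 25 = 0x25.

0x25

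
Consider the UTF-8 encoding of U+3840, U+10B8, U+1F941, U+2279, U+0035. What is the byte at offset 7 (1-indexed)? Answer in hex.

1-indexed offset 7 is 0-indexed offset 6.
U+3840 → 3-byte form E3 A1 80 at offsets 0–2.
U+10B8 → 3-byte form E1 82 B8 at offsets 3–5.
U+1F941 → 4-byte form F0 9F A5 81 at offsets 6–9.
Offset 6 falls in char 3's range; it's byte 1 of F0 9F A5 81 = 0xF0.

0xF0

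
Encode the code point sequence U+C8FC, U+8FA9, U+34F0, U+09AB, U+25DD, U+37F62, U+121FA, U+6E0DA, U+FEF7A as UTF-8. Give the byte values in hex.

U+C8FC: 3-byte form → EC A3 BC.
U+8FA9: 3-byte form → E8 BE A9.
U+34F0: 3-byte form → E3 93 B0.
U+09AB: 3-byte form → E0 A6 AB.
U+25DD: 3-byte form → E2 97 9D.
U+37F62: 4-byte form → F0 B7 BD A2.
U+121FA: 4-byte form → F0 92 87 BA.
U+6E0DA: 4-byte form → F1 AE 83 9A.
U+FEF7A: 4-byte form → F3 BE BD BA.
Concatenated (31 bytes): EC A3 BC E8 BE A9 E3 93 B0 E0 A6 AB E2 97 9D F0 B7 BD A2 F0 92 87 BA F1 AE 83 9A F3 BE BD BA.

EC A3 BC E8 BE A9 E3 93 B0 E0 A6 AB E2 97 9D F0 B7 BD A2 F0 92 87 BA F1 AE 83 9A F3 BE BD BA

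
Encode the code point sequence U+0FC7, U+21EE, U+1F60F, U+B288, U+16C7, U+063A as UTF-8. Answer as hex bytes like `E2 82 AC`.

E0 BF 87 E2 87 AE F0 9F 98 8F EB 8A 88 E1 9B 87 D8 BA

U+0FC7: 3-byte form → E0 BF 87.
U+21EE: 3-byte form → E2 87 AE.
U+1F60F: 4-byte form → F0 9F 98 8F.
U+B288: 3-byte form → EB 8A 88.
U+16C7: 3-byte form → E1 9B 87.
U+063A: 2-byte form → D8 BA.
Concatenated (18 bytes): E0 BF 87 E2 87 AE F0 9F 98 8F EB 8A 88 E1 9B 87 D8 BA.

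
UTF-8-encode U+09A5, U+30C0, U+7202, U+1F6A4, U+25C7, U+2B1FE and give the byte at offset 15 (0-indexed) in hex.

U+09A5 → 3-byte form E0 A6 A5 at offsets 0–2.
U+30C0 → 3-byte form E3 83 80 at offsets 3–5.
U+7202 → 3-byte form E7 88 82 at offsets 6–8.
U+1F6A4 → 4-byte form F0 9F 9A A4 at offsets 9–12.
U+25C7 → 3-byte form E2 97 87 at offsets 13–15.
Offset 15 falls in char 5's range; it's byte 3 of E2 97 87 = 0x87.

0x87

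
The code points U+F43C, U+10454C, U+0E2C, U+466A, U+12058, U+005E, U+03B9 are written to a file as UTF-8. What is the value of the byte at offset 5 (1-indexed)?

0x84

1-indexed offset 5 is 0-indexed offset 4.
U+F43C → 3-byte form EF 90 BC at offsets 0–2.
U+10454C → 4-byte form F4 84 95 8C at offsets 3–6.
Offset 4 falls in char 2's range; it's byte 2 of F4 84 95 8C = 0x84.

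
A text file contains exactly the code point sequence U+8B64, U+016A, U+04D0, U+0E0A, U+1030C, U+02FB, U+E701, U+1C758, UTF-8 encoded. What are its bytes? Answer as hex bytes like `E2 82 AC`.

U+8B64: 3-byte form → E8 AD A4.
U+016A: 2-byte form → C5 AA.
U+04D0: 2-byte form → D3 90.
U+0E0A: 3-byte form → E0 B8 8A.
U+1030C: 4-byte form → F0 90 8C 8C.
U+02FB: 2-byte form → CB BB.
U+E701: 3-byte form → EE 9C 81.
U+1C758: 4-byte form → F0 9C 9D 98.
Concatenated (23 bytes): E8 AD A4 C5 AA D3 90 E0 B8 8A F0 90 8C 8C CB BB EE 9C 81 F0 9C 9D 98.

E8 AD A4 C5 AA D3 90 E0 B8 8A F0 90 8C 8C CB BB EE 9C 81 F0 9C 9D 98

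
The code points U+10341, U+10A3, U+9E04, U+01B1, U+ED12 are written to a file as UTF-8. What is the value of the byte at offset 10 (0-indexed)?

U+10341 → 4-byte form F0 90 8D 81 at offsets 0–3.
U+10A3 → 3-byte form E1 82 A3 at offsets 4–6.
U+9E04 → 3-byte form E9 B8 84 at offsets 7–9.
U+01B1 → 2-byte form C6 B1 at offsets 10–11.
Offset 10 falls in char 4's range; it's byte 1 of C6 B1 = 0xC6.

0xC6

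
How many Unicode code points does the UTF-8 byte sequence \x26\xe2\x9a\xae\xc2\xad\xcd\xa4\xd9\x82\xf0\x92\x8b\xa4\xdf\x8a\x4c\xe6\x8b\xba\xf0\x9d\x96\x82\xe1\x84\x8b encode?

Byte at offset 0: 0x26 = 00100110 → 1-byte char (#1). Advance 1.
Byte at offset 1: 0xE2 = 11100010 → 3-byte char (#2). Advance 3.
Byte at offset 4: 0xC2 = 11000010 → 2-byte char (#3). Advance 2.
Byte at offset 6: 0xCD = 11001101 → 2-byte char (#4). Advance 2.
Byte at offset 8: 0xD9 = 11011001 → 2-byte char (#5). Advance 2.
Byte at offset 10: 0xF0 = 11110000 → 4-byte char (#6). Advance 4.
Byte at offset 14: 0xDF = 11011111 → 2-byte char (#7). Advance 2.
Byte at offset 16: 0x4C = 01001100 → 1-byte char (#8). Advance 1.
Byte at offset 17: 0xE6 = 11100110 → 3-byte char (#9). Advance 3.
Byte at offset 20: 0xF0 = 11110000 → 4-byte char (#10). Advance 4.
Byte at offset 24: 0xE1 = 11100001 → 3-byte char (#11). Advance 3.
Reached end at offset 27 after 11 code points.

11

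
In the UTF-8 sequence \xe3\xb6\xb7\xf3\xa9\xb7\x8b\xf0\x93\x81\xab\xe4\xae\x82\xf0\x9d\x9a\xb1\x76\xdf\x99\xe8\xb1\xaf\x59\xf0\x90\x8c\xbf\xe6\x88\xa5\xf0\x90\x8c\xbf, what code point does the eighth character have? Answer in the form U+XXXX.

Offset 0: leading byte 0xE3 = 11100011 → 3-byte char #1 = E3 B6 B7.
Offset 3: leading byte 0xF3 = 11110011 → 4-byte char #2 = F3 A9 B7 8B.
Offset 7: leading byte 0xF0 = 11110000 → 4-byte char #3 = F0 93 81 AB.
Offset 11: leading byte 0xE4 = 11100100 → 3-byte char #4 = E4 AE 82.
Offset 14: leading byte 0xF0 = 11110000 → 4-byte char #5 = F0 9D 9A B1.
Offset 18: leading byte 0x76 = 01110110 → 1-byte char #6 = 76.
Offset 19: leading byte 0xDF = 11011111 → 2-byte char #7 = DF 99.
Offset 21: leading byte 0xE8 = 11101000 → 3-byte char #8 = E8 B1 AF.
Leading byte 0xE8 = 11101000 matches 1110xxxx → 3-byte sequence.
Byte 1: 0xE8 = 11101000, payload 1000 (4 bits).
Byte 2: 0xB1 = 10110001 (10xxxxxx ✓), payload 110001.
Byte 3: 0xAF = 10101111 (10xxxxxx ✓), payload 101111.
Concatenate: 1000110001101111 = 0x8C6F (16 bits → U+8C6F).

U+8C6F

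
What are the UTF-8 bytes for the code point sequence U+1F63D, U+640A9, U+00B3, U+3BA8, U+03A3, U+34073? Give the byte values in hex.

U+1F63D: 4-byte form → F0 9F 98 BD.
U+640A9: 4-byte form → F1 A4 82 A9.
U+00B3: 2-byte form → C2 B3.
U+3BA8: 3-byte form → E3 AE A8.
U+03A3: 2-byte form → CE A3.
U+34073: 4-byte form → F0 B4 81 B3.
Concatenated (19 bytes): F0 9F 98 BD F1 A4 82 A9 C2 B3 E3 AE A8 CE A3 F0 B4 81 B3.

F0 9F 98 BD F1 A4 82 A9 C2 B3 E3 AE A8 CE A3 F0 B4 81 B3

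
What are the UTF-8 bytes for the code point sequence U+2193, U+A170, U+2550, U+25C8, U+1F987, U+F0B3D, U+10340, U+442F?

E2 86 93 EA 85 B0 E2 95 90 E2 97 88 F0 9F A6 87 F3 B0 AC BD F0 90 8D 80 E4 90 AF

U+2193: 3-byte form → E2 86 93.
U+A170: 3-byte form → EA 85 B0.
U+2550: 3-byte form → E2 95 90.
U+25C8: 3-byte form → E2 97 88.
U+1F987: 4-byte form → F0 9F A6 87.
U+F0B3D: 4-byte form → F3 B0 AC BD.
U+10340: 4-byte form → F0 90 8D 80.
U+442F: 3-byte form → E4 90 AF.
Concatenated (27 bytes): E2 86 93 EA 85 B0 E2 95 90 E2 97 88 F0 9F A6 87 F3 B0 AC BD F0 90 8D 80 E4 90 AF.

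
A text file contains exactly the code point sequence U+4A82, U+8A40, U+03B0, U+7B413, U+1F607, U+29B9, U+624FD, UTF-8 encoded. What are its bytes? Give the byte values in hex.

U+4A82: 3-byte form → E4 AA 82.
U+8A40: 3-byte form → E8 A9 80.
U+03B0: 2-byte form → CE B0.
U+7B413: 4-byte form → F1 BB 90 93.
U+1F607: 4-byte form → F0 9F 98 87.
U+29B9: 3-byte form → E2 A6 B9.
U+624FD: 4-byte form → F1 A2 93 BD.
Concatenated (23 bytes): E4 AA 82 E8 A9 80 CE B0 F1 BB 90 93 F0 9F 98 87 E2 A6 B9 F1 A2 93 BD.

E4 AA 82 E8 A9 80 CE B0 F1 BB 90 93 F0 9F 98 87 E2 A6 B9 F1 A2 93 BD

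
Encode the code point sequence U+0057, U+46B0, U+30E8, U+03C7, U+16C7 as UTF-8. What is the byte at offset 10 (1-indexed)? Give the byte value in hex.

0xE1

1-indexed offset 10 is 0-indexed offset 9.
U+0057 → 1-byte form 57 at offsets 0–0.
U+46B0 → 3-byte form E4 9A B0 at offsets 1–3.
U+30E8 → 3-byte form E3 83 A8 at offsets 4–6.
U+03C7 → 2-byte form CF 87 at offsets 7–8.
U+16C7 → 3-byte form E1 9B 87 at offsets 9–11.
Offset 9 falls in char 5's range; it's byte 1 of E1 9B 87 = 0xE1.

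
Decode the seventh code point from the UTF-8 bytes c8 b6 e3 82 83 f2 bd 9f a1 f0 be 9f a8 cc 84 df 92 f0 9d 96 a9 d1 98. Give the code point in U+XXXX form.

U+1D5A9

Offset 0: leading byte 0xC8 = 11001000 → 2-byte char #1 = C8 B6.
Offset 2: leading byte 0xE3 = 11100011 → 3-byte char #2 = E3 82 83.
Offset 5: leading byte 0xF2 = 11110010 → 4-byte char #3 = F2 BD 9F A1.
Offset 9: leading byte 0xF0 = 11110000 → 4-byte char #4 = F0 BE 9F A8.
Offset 13: leading byte 0xCC = 11001100 → 2-byte char #5 = CC 84.
Offset 15: leading byte 0xDF = 11011111 → 2-byte char #6 = DF 92.
Offset 17: leading byte 0xF0 = 11110000 → 4-byte char #7 = F0 9D 96 A9.
Leading byte 0xF0 = 11110000 matches 11110xxx → 4-byte sequence.
Byte 1: 0xF0 = 11110000, payload 000 (3 bits).
Byte 2: 0x9D = 10011101 (10xxxxxx ✓), payload 011101.
Byte 3: 0x96 = 10010110 (10xxxxxx ✓), payload 010110.
Byte 4: 0xA9 = 10101001 (10xxxxxx ✓), payload 101001.
Concatenate: 000011101010110101001 = 0x1D5A9 (21 bits → U+1D5A9).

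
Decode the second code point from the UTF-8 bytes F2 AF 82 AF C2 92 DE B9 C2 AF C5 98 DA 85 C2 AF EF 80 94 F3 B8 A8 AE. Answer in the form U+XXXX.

U+0092

Offset 0: leading byte 0xF2 = 11110010 → 4-byte char #1 = F2 AF 82 AF.
Offset 4: leading byte 0xC2 = 11000010 → 2-byte char #2 = C2 92.
Leading byte 0xC2 = 11000010 matches 110xxxxx → 2-byte sequence.
Byte 1: 0xC2 = 11000010, payload 00010 (5 bits).
Byte 2: 0x92 = 10010010 (10xxxxxx ✓), payload 010010.
Concatenate: 00010010010 = 0x92 (11 bits → U+0092).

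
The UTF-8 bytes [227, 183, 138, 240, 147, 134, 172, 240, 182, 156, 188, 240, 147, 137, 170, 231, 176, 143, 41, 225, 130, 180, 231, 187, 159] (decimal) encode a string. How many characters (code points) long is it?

Byte at offset 0: 0xE3 = 11100011 → 3-byte char (#1). Advance 3.
Byte at offset 3: 0xF0 = 11110000 → 4-byte char (#2). Advance 4.
Byte at offset 7: 0xF0 = 11110000 → 4-byte char (#3). Advance 4.
Byte at offset 11: 0xF0 = 11110000 → 4-byte char (#4). Advance 4.
Byte at offset 15: 0xE7 = 11100111 → 3-byte char (#5). Advance 3.
Byte at offset 18: 0x29 = 00101001 → 1-byte char (#6). Advance 1.
Byte at offset 19: 0xE1 = 11100001 → 3-byte char (#7). Advance 3.
Byte at offset 22: 0xE7 = 11100111 → 3-byte char (#8). Advance 3.
Reached end at offset 25 after 8 code points.

8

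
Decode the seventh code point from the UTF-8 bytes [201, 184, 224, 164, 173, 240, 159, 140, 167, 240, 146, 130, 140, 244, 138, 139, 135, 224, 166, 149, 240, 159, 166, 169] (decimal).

Offset 0: leading byte 0xC9 = 11001001 → 2-byte char #1 = C9 B8.
Offset 2: leading byte 0xE0 = 11100000 → 3-byte char #2 = E0 A4 AD.
Offset 5: leading byte 0xF0 = 11110000 → 4-byte char #3 = F0 9F 8C A7.
Offset 9: leading byte 0xF0 = 11110000 → 4-byte char #4 = F0 92 82 8C.
Offset 13: leading byte 0xF4 = 11110100 → 4-byte char #5 = F4 8A 8B 87.
Offset 17: leading byte 0xE0 = 11100000 → 3-byte char #6 = E0 A6 95.
Offset 20: leading byte 0xF0 = 11110000 → 4-byte char #7 = F0 9F A6 A9.
Leading byte 0xF0 = 11110000 matches 11110xxx → 4-byte sequence.
Byte 1: 0xF0 = 11110000, payload 000 (3 bits).
Byte 2: 0x9F = 10011111 (10xxxxxx ✓), payload 011111.
Byte 3: 0xA6 = 10100110 (10xxxxxx ✓), payload 100110.
Byte 4: 0xA9 = 10101001 (10xxxxxx ✓), payload 101001.
Concatenate: 000011111100110101001 = 0x1F9A9 (21 bits → U+1F9A9).

U+1F9A9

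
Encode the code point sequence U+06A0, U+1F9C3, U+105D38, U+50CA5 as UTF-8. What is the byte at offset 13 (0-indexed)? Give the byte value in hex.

0xA5

U+06A0 → 2-byte form DA A0 at offsets 0–1.
U+1F9C3 → 4-byte form F0 9F A7 83 at offsets 2–5.
U+105D38 → 4-byte form F4 85 B4 B8 at offsets 6–9.
U+50CA5 → 4-byte form F1 90 B2 A5 at offsets 10–13.
Offset 13 falls in char 4's range; it's byte 4 of F1 90 B2 A5 = 0xA5.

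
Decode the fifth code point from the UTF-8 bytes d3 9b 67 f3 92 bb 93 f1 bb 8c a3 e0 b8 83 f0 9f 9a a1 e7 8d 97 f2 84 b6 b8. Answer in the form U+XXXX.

U+0E03

Offset 0: leading byte 0xD3 = 11010011 → 2-byte char #1 = D3 9B.
Offset 2: leading byte 0x67 = 01100111 → 1-byte char #2 = 67.
Offset 3: leading byte 0xF3 = 11110011 → 4-byte char #3 = F3 92 BB 93.
Offset 7: leading byte 0xF1 = 11110001 → 4-byte char #4 = F1 BB 8C A3.
Offset 11: leading byte 0xE0 = 11100000 → 3-byte char #5 = E0 B8 83.
Leading byte 0xE0 = 11100000 matches 1110xxxx → 3-byte sequence.
Byte 1: 0xE0 = 11100000, payload 0000 (4 bits).
Byte 2: 0xB8 = 10111000 (10xxxxxx ✓), payload 111000.
Byte 3: 0x83 = 10000011 (10xxxxxx ✓), payload 000011.
Concatenate: 0000111000000011 = 0xE03 (16 bits → U+0E03).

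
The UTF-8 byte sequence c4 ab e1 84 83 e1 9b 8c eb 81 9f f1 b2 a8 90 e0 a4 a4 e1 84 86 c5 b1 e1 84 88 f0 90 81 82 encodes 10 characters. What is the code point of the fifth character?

Offset 0: leading byte 0xC4 = 11000100 → 2-byte char #1 = C4 AB.
Offset 2: leading byte 0xE1 = 11100001 → 3-byte char #2 = E1 84 83.
Offset 5: leading byte 0xE1 = 11100001 → 3-byte char #3 = E1 9B 8C.
Offset 8: leading byte 0xEB = 11101011 → 3-byte char #4 = EB 81 9F.
Offset 11: leading byte 0xF1 = 11110001 → 4-byte char #5 = F1 B2 A8 90.
Leading byte 0xF1 = 11110001 matches 11110xxx → 4-byte sequence.
Byte 1: 0xF1 = 11110001, payload 001 (3 bits).
Byte 2: 0xB2 = 10110010 (10xxxxxx ✓), payload 110010.
Byte 3: 0xA8 = 10101000 (10xxxxxx ✓), payload 101000.
Byte 4: 0x90 = 10010000 (10xxxxxx ✓), payload 010000.
Concatenate: 001110010101000010000 = 0x72A10 (21 bits → U+72A10).

U+72A10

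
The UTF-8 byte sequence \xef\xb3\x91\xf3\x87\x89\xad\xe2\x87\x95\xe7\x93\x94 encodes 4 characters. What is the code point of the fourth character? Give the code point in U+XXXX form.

Offset 0: leading byte 0xEF = 11101111 → 3-byte char #1 = EF B3 91.
Offset 3: leading byte 0xF3 = 11110011 → 4-byte char #2 = F3 87 89 AD.
Offset 7: leading byte 0xE2 = 11100010 → 3-byte char #3 = E2 87 95.
Offset 10: leading byte 0xE7 = 11100111 → 3-byte char #4 = E7 93 94.
Leading byte 0xE7 = 11100111 matches 1110xxxx → 3-byte sequence.
Byte 1: 0xE7 = 11100111, payload 0111 (4 bits).
Byte 2: 0x93 = 10010011 (10xxxxxx ✓), payload 010011.
Byte 3: 0x94 = 10010100 (10xxxxxx ✓), payload 010100.
Concatenate: 0111010011010100 = 0x74D4 (16 bits → U+74D4).

U+74D4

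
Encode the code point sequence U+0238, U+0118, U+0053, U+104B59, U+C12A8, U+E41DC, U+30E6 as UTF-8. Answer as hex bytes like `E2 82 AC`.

U+0238: 2-byte form → C8 B8.
U+0118: 2-byte form → C4 98.
U+0053: 1-byte form → 53.
U+104B59: 4-byte form → F4 84 AD 99.
U+C12A8: 4-byte form → F3 81 8A A8.
U+E41DC: 4-byte form → F3 A4 87 9C.
U+30E6: 3-byte form → E3 83 A6.
Concatenated (20 bytes): C8 B8 C4 98 53 F4 84 AD 99 F3 81 8A A8 F3 A4 87 9C E3 83 A6.

C8 B8 C4 98 53 F4 84 AD 99 F3 81 8A A8 F3 A4 87 9C E3 83 A6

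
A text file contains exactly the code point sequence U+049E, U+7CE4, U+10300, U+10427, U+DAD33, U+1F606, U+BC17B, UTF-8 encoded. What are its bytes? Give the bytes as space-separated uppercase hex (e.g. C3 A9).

U+049E: 2-byte form → D2 9E.
U+7CE4: 3-byte form → E7 B3 A4.
U+10300: 4-byte form → F0 90 8C 80.
U+10427: 4-byte form → F0 90 90 A7.
U+DAD33: 4-byte form → F3 9A B4 B3.
U+1F606: 4-byte form → F0 9F 98 86.
U+BC17B: 4-byte form → F2 BC 85 BB.
Concatenated (25 bytes): D2 9E E7 B3 A4 F0 90 8C 80 F0 90 90 A7 F3 9A B4 B3 F0 9F 98 86 F2 BC 85 BB.

D2 9E E7 B3 A4 F0 90 8C 80 F0 90 90 A7 F3 9A B4 B3 F0 9F 98 86 F2 BC 85 BB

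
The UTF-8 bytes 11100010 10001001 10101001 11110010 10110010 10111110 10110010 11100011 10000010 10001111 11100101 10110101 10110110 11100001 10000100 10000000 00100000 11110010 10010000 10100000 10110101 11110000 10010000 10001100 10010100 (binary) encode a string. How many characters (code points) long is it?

Byte at offset 0: 0xE2 = 11100010 → 3-byte char (#1). Advance 3.
Byte at offset 3: 0xF2 = 11110010 → 4-byte char (#2). Advance 4.
Byte at offset 7: 0xE3 = 11100011 → 3-byte char (#3). Advance 3.
Byte at offset 10: 0xE5 = 11100101 → 3-byte char (#4). Advance 3.
Byte at offset 13: 0xE1 = 11100001 → 3-byte char (#5). Advance 3.
Byte at offset 16: 0x20 = 00100000 → 1-byte char (#6). Advance 1.
Byte at offset 17: 0xF2 = 11110010 → 4-byte char (#7). Advance 4.
Byte at offset 21: 0xF0 = 11110000 → 4-byte char (#8). Advance 4.
Reached end at offset 25 after 8 code points.

8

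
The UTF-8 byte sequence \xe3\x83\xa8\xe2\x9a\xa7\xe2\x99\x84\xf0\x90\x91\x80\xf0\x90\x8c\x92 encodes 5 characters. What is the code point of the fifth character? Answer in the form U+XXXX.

Offset 0: leading byte 0xE3 = 11100011 → 3-byte char #1 = E3 83 A8.
Offset 3: leading byte 0xE2 = 11100010 → 3-byte char #2 = E2 9A A7.
Offset 6: leading byte 0xE2 = 11100010 → 3-byte char #3 = E2 99 84.
Offset 9: leading byte 0xF0 = 11110000 → 4-byte char #4 = F0 90 91 80.
Offset 13: leading byte 0xF0 = 11110000 → 4-byte char #5 = F0 90 8C 92.
Leading byte 0xF0 = 11110000 matches 11110xxx → 4-byte sequence.
Byte 1: 0xF0 = 11110000, payload 000 (3 bits).
Byte 2: 0x90 = 10010000 (10xxxxxx ✓), payload 010000.
Byte 3: 0x8C = 10001100 (10xxxxxx ✓), payload 001100.
Byte 4: 0x92 = 10010010 (10xxxxxx ✓), payload 010010.
Concatenate: 000010000001100010010 = 0x10312 (21 bits → U+10312).

U+10312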